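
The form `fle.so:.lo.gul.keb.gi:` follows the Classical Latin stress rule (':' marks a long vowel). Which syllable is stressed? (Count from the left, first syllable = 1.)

Classical Latin: stress the penult if heavy (long vowel or closed), else the antepenult.
Weights: 4 gul H, 5 keb H, 6 gi: H.
The penult (syllable 5, keb) is heavy, so it takes stress.
Stress on syllable 5: fle.so:.lo.gul.ˈkeb.gi:.

5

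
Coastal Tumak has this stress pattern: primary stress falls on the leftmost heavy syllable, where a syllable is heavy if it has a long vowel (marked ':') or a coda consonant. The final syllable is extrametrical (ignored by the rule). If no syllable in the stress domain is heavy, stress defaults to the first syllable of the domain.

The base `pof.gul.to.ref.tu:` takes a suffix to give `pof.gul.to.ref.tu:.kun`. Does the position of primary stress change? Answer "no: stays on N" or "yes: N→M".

Base `pof.gul.to.ref.tu:` (5 syllables):
  The final syllable (5, tu:) is extrametrical; the stress domain is syllables 1–4.
  Weights: 1 pof H, 2 gul H, 3 to L, 4 ref H.
  Heavy syllables in the domain: 1, 2, 4. The leftmost is syllable 1 (pof).
  → primary stress on syllable 1.
Suffixed `pof.gul.to.ref.tu:.kun` (6 syllables):
  The final syllable (6, kun) is extrametrical; the stress domain is syllables 1–5.
  Weights: 1 pof H, 2 gul H, 3 to L, 4 ref H, 5 tu: H.
  Heavy syllables in the domain: 1, 2, 4, 5. The leftmost is syllable 1 (pof).
  → primary stress on syllable 1.

no: stays on 1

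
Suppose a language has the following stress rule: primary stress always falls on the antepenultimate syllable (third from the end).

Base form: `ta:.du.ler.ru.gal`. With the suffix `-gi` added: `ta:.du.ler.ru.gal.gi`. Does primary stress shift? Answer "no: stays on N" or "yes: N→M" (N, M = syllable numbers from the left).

yes: 3→4

Base `ta:.du.ler.ru.gal` (5 syllables):
  The word has 5 syllables; the antepenultimate syllable (third from the end) is syllable 3 (ler).
  → primary stress on syllable 3.
Suffixed `ta:.du.ler.ru.gal.gi` (6 syllables):
  The word has 6 syllables; the antepenultimate syllable (third from the end) is syllable 4 (ru).
  → primary stress on syllable 4.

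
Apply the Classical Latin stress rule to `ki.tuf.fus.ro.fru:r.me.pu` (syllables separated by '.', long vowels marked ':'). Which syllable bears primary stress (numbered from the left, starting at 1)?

5

Classical Latin: stress the penult if heavy (long vowel or closed), else the antepenult.
Weights: 5 fru:r H, 6 me L, 7 pu L.
The penult (syllable 6, me) is light, so stress falls on the antepenult (syllable 5, fru:r).
Stress on syllable 5: ki.tuf.fus.ro.ˈfru:r.me.pu.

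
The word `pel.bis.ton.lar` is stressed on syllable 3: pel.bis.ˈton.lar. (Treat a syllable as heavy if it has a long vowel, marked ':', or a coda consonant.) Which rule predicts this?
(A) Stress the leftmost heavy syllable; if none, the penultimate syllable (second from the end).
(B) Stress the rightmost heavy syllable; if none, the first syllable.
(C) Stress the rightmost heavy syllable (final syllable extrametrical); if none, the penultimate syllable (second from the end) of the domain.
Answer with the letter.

Rule A → syllable 1 (observed: 3).
Rule B → syllable 4 (observed: 3).
Rule C → syllable 3 ✓.

C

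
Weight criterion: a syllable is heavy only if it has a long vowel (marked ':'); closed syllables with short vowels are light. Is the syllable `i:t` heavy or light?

heavy

`i:t`: long vowel, closed (coda /t/). Long vowel → heavy.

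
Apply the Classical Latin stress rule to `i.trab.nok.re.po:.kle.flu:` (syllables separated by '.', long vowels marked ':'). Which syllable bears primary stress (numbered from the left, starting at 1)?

5

Classical Latin: stress the penult if heavy (long vowel or closed), else the antepenult.
Weights: 5 po: H, 6 kle L, 7 flu: H.
The penult (syllable 6, kle) is light, so stress falls on the antepenult (syllable 5, po:).
Stress on syllable 5: i.trab.nok.re.ˈpo:.kle.flu:.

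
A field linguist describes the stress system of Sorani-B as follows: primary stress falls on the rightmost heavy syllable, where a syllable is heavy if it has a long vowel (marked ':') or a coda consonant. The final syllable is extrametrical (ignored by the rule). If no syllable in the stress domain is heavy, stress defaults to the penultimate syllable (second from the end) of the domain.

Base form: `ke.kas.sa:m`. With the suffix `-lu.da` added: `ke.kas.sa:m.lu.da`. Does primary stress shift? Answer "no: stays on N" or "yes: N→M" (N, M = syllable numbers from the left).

Base `ke.kas.sa:m` (3 syllables):
  The final syllable (3, sa:m) is extrametrical; the stress domain is syllables 1–2.
  Weights: 1 ke L, 2 kas H.
  Heavy syllables in the domain: 2. The rightmost is syllable 2 (kas).
  → primary stress on syllable 2.
Suffixed `ke.kas.sa:m.lu.da` (5 syllables):
  The final syllable (5, da) is extrametrical; the stress domain is syllables 1–4.
  Weights: 1 ke L, 2 kas H, 3 sa:m H, 4 lu L.
  Heavy syllables in the domain: 2, 3. The rightmost is syllable 3 (sa:m).
  → primary stress on syllable 3.

yes: 2→3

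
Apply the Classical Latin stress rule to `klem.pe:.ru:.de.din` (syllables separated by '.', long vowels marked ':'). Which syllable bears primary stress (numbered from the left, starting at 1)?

3

Classical Latin: stress the penult if heavy (long vowel or closed), else the antepenult.
Weights: 3 ru: H, 4 de L, 5 din H.
The penult (syllable 4, de) is light, so stress falls on the antepenult (syllable 3, ru:).
Stress on syllable 3: klem.pe:.ˈru:.de.din.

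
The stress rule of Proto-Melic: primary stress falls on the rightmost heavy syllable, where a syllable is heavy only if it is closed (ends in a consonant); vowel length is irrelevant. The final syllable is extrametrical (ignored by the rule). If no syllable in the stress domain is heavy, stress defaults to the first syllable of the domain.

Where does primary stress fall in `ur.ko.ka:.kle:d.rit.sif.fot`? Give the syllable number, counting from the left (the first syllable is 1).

The final syllable (7, fot) is extrametrical; the stress domain is syllables 1–6.
Weights: 1 ur H, 2 ko L, 3 ka: L, 4 kle:d H, 5 rit H, 6 sif H.
Heavy syllables in the domain: 1, 4, 5, 6. The rightmost is syllable 6 (sif).
Primary stress: syllable 6 → ur.ko.ka:.kle:d.rit.ˈsif.fot.

6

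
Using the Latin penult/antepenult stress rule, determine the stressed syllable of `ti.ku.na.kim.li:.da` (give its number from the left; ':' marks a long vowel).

Classical Latin: stress the penult if heavy (long vowel or closed), else the antepenult.
Weights: 4 kim H, 5 li: H, 6 da L.
The penult (syllable 5, li:) is heavy, so it takes stress.
Stress on syllable 5: ti.ku.na.kim.ˈli:.da.

5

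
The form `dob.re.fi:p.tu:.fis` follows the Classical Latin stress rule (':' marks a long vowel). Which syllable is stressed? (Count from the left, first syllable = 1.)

Classical Latin: stress the penult if heavy (long vowel or closed), else the antepenult.
Weights: 3 fi:p H, 4 tu: H, 5 fis H.
The penult (syllable 4, tu:) is heavy, so it takes stress.
Stress on syllable 4: dob.re.fi:p.ˈtu:.fis.

4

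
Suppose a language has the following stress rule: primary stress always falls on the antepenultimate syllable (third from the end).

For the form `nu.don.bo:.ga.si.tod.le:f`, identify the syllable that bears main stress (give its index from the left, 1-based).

The word has 7 syllables; the antepenultimate syllable (third from the end) is syllable 5 (si).
Primary stress: syllable 5 → nu.don.bo:.ga.ˈsi.tod.le:f.

5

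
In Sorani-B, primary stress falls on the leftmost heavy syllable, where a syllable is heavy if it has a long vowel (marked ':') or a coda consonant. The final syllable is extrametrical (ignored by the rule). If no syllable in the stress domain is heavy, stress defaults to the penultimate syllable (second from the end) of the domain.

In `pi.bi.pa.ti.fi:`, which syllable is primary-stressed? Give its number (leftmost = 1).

The final syllable (5, fi:) is extrametrical; the stress domain is syllables 1–4.
Weights: 1 pi L, 2 bi L, 3 pa L, 4 ti L.
No heavy syllable in the domain; default to the penultimate syllable (second from the end) of the domain = syllable 3.
Primary stress: syllable 3 → pi.bi.ˈpa.ti.fi:.

3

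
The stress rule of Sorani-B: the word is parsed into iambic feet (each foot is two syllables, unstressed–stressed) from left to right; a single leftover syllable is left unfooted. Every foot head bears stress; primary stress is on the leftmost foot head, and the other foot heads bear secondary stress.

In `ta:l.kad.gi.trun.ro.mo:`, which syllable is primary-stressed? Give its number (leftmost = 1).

2

Parse left to right into iambic (σˈσ) feet: (ta:l.ˈkad) (gi.ˈtrun) (ro.ˈmo:).
Foot heads (stressed positions): 2, 4, 6.
End Rule Leftmost: primary stress on the leftmost head = syllable 2.
Primary stress: syllable 2 → ta:l.ˈkad.gi.trun.ro.mo:.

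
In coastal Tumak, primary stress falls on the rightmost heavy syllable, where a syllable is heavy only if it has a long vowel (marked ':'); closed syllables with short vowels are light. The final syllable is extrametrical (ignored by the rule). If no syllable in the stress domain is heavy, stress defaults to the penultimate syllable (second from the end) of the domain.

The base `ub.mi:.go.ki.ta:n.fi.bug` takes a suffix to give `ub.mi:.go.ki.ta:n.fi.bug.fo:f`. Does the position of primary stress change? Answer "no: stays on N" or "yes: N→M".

no: stays on 5

Base `ub.mi:.go.ki.ta:n.fi.bug` (7 syllables):
  The final syllable (7, bug) is extrametrical; the stress domain is syllables 1–6.
  Weights: 1 ub L, 2 mi: H, 3 go L, 4 ki L, 5 ta:n H, 6 fi L.
  Heavy syllables in the domain: 2, 5. The rightmost is syllable 5 (ta:n).
  → primary stress on syllable 5.
Suffixed `ub.mi:.go.ki.ta:n.fi.bug.fo:f` (8 syllables):
  The final syllable (8, fo:f) is extrametrical; the stress domain is syllables 1–7.
  Weights: 1 ub L, 2 mi: H, 3 go L, 4 ki L, 5 ta:n H, 6 fi L, 7 bug L.
  Heavy syllables in the domain: 2, 5. The rightmost is syllable 5 (ta:n).
  → primary stress on syllable 5.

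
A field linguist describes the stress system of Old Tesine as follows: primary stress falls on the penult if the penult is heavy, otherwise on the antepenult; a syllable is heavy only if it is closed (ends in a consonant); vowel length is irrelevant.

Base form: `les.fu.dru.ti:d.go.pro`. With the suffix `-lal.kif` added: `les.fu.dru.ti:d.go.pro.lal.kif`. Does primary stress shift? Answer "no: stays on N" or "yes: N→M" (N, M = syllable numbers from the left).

yes: 4→7

Base `les.fu.dru.ti:d.go.pro` (6 syllables):
  Weights: 4 ti:d H, 5 go L, 6 pro L.
  The penult (syllable 5, go) is light, so stress falls on the antepenult (syllable 4, ti:d).
  → primary stress on syllable 4.
Suffixed `les.fu.dru.ti:d.go.pro.lal.kif` (8 syllables):
  Weights: 6 pro L, 7 lal H, 8 kif H.
  The penult (syllable 7, lal) is heavy, so it takes stress.
  → primary stress on syllable 7.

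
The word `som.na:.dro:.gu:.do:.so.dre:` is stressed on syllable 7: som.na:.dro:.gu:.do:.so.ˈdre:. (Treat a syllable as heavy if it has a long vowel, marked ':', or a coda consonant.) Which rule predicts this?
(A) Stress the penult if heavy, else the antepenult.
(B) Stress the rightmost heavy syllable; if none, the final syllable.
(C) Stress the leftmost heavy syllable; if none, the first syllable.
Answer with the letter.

Rule A → syllable 5 (observed: 7).
Rule B → syllable 7 ✓.
Rule C → syllable 1 (observed: 7).

B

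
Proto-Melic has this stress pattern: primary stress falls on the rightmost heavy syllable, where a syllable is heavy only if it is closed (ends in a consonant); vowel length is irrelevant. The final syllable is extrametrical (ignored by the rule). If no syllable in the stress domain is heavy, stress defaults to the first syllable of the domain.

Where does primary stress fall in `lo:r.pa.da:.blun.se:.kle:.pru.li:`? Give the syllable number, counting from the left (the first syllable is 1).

4

The final syllable (8, li:) is extrametrical; the stress domain is syllables 1–7.
Weights: 1 lo:r H, 2 pa L, 3 da: L, 4 blun H, 5 se: L, 6 kle: L, 7 pru L.
Heavy syllables in the domain: 1, 4. The rightmost is syllable 4 (blun).
Primary stress: syllable 4 → lo:r.pa.da:.ˈblun.se:.kle:.pru.li:.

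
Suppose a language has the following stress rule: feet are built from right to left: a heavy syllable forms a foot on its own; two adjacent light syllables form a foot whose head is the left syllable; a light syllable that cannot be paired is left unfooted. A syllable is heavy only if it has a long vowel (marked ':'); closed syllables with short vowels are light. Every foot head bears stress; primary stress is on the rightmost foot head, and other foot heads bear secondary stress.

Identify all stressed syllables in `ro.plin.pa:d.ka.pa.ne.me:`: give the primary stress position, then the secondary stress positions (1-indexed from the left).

Weights: 1 ro L, 2 plin L, 3 pa:d H, 4 ka L, 5 pa L, 6 ne L, 7 me: H.
Parse right to left (heavy = foot alone; LL = one foot; stranded L unfooted): (ˈro.plin) (ˈpa:d) ka (ˈpa.ne) (ˈme:).
Foot heads: 1, 3, 5, 7.
Primary stress on the rightmost head = syllable 7.
Secondary stress on 1, 3, 5: ˌro.plin.ˌpa:d.ka.ˌpa.ne.ˈme:.

primary 7, secondary 1, 3, 5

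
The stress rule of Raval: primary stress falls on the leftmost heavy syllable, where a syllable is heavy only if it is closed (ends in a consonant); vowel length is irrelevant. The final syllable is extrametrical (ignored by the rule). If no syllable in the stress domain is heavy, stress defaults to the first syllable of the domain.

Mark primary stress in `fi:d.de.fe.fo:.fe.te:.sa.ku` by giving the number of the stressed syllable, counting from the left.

1

The final syllable (8, ku) is extrametrical; the stress domain is syllables 1–7.
Weights: 1 fi:d H, 2 de L, 3 fe L, 4 fo: L, 5 fe L, 6 te: L, 7 sa L.
Heavy syllables in the domain: 1. The leftmost is syllable 1 (fi:d).
Primary stress: syllable 1 → ˈfi:d.de.fe.fo:.fe.te:.sa.ku.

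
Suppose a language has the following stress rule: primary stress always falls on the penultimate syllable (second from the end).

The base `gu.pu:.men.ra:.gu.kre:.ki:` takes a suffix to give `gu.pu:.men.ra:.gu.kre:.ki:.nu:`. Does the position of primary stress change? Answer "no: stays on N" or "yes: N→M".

Base `gu.pu:.men.ra:.gu.kre:.ki:` (7 syllables):
  The word has 7 syllables; the penultimate syllable (second from the end) is syllable 6 (kre:).
  → primary stress on syllable 6.
Suffixed `gu.pu:.men.ra:.gu.kre:.ki:.nu:` (8 syllables):
  The word has 8 syllables; the penultimate syllable (second from the end) is syllable 7 (ki:).
  → primary stress on syllable 7.

yes: 6→7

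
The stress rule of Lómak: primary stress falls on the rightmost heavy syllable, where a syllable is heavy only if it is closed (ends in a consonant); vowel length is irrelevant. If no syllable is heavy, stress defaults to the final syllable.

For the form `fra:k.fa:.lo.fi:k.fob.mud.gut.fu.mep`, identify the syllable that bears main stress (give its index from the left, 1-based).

Weights: 1 fra:k H, 2 fa: L, 3 lo L, 4 fi:k H, 5 fob H, 6 mud H, 7 gut H, 8 fu L, 9 mep H.
Heavy syllables in the domain: 1, 4, 5, 6, 7, 9. The rightmost is syllable 9 (mep).
Primary stress: syllable 9 → fra:k.fa:.lo.fi:k.fob.mud.gut.fu.ˈmep.

9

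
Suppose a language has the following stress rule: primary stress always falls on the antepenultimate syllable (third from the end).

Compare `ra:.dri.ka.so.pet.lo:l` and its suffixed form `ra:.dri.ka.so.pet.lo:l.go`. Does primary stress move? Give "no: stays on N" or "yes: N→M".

Base `ra:.dri.ka.so.pet.lo:l` (6 syllables):
  The word has 6 syllables; the antepenultimate syllable (third from the end) is syllable 4 (so).
  → primary stress on syllable 4.
Suffixed `ra:.dri.ka.so.pet.lo:l.go` (7 syllables):
  The word has 7 syllables; the antepenultimate syllable (third from the end) is syllable 5 (pet).
  → primary stress on syllable 5.

yes: 4→5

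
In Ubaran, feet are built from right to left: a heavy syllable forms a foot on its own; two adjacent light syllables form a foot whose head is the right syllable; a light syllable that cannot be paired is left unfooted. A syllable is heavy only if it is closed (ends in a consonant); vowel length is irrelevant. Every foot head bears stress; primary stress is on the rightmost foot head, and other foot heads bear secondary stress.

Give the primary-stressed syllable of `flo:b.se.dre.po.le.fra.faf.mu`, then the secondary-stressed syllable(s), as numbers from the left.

primary 7, secondary 1, 4, 6

Weights: 1 flo:b H, 2 se L, 3 dre L, 4 po L, 5 le L, 6 fra L, 7 faf H, 8 mu L.
Parse right to left (heavy = foot alone; LL = one foot; stranded L unfooted): (ˈflo:b) se (dre.ˈpo) (le.ˈfra) (ˈfaf) mu.
Foot heads: 1, 4, 6, 7.
Primary stress on the rightmost head = syllable 7.
Secondary stress on 1, 4, 6: ˌflo:b.se.dre.ˌpo.le.ˌfra.ˈfaf.mu.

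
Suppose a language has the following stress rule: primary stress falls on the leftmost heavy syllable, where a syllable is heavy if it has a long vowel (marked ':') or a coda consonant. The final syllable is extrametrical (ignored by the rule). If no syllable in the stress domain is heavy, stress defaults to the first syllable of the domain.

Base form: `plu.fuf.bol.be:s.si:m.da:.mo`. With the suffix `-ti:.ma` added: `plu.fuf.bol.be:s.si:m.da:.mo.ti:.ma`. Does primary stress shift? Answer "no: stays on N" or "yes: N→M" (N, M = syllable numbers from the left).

Base `plu.fuf.bol.be:s.si:m.da:.mo` (7 syllables):
  The final syllable (7, mo) is extrametrical; the stress domain is syllables 1–6.
  Weights: 1 plu L, 2 fuf H, 3 bol H, 4 be:s H, 5 si:m H, 6 da: H.
  Heavy syllables in the domain: 2, 3, 4, 5, 6. The leftmost is syllable 2 (fuf).
  → primary stress on syllable 2.
Suffixed `plu.fuf.bol.be:s.si:m.da:.mo.ti:.ma` (9 syllables):
  The final syllable (9, ma) is extrametrical; the stress domain is syllables 1–8.
  Weights: 1 plu L, 2 fuf H, 3 bol H, 4 be:s H, 5 si:m H, 6 da: H, 7 mo L, 8 ti: H.
  Heavy syllables in the domain: 2, 3, 4, 5, 6, 8. The leftmost is syllable 2 (fuf).
  → primary stress on syllable 2.

no: stays on 2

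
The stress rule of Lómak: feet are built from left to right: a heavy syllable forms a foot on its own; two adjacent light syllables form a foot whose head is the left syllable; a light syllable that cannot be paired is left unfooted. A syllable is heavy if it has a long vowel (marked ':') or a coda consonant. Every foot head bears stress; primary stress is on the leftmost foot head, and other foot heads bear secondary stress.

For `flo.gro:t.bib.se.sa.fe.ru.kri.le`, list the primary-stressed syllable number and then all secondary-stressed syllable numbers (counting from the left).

primary 2, secondary 3, 4, 6, 8

Weights: 1 flo L, 2 gro:t H, 3 bib H, 4 se L, 5 sa L, 6 fe L, 7 ru L, 8 kri L, 9 le L.
Parse left to right (heavy = foot alone; LL = one foot; stranded L unfooted): flo (ˈgro:t) (ˈbib) (ˈse.sa) (ˈfe.ru) (ˈkri.le).
Foot heads: 2, 3, 4, 6, 8.
Primary stress on the leftmost head = syllable 2.
Secondary stress on 3, 4, 6, 8: flo.ˈgro:t.ˌbib.ˌse.sa.ˌfe.ru.ˌkri.le.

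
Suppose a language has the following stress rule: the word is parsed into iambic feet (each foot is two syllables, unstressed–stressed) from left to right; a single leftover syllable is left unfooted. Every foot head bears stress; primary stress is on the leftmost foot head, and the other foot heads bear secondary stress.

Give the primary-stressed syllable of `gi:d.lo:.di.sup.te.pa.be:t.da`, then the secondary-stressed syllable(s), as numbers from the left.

primary 2, secondary 4, 6, 8

Parse left to right into iambic (σˈσ) feet: (gi:d.ˈlo:) (di.ˈsup) (te.ˈpa) (be:t.ˈda).
Foot heads (stressed positions): 2, 4, 6, 8.
End Rule Leftmost: primary stress on the leftmost head = syllable 2.
Secondary stress on 4, 6, 8: gi:d.ˈlo:.di.ˌsup.te.ˌpa.be:t.ˌda.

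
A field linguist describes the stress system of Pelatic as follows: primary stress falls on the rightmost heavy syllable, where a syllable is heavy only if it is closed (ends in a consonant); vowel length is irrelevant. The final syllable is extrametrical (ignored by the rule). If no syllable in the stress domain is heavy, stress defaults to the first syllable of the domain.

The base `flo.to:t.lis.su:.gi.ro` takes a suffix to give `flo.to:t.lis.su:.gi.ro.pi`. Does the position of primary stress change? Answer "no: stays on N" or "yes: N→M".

Base `flo.to:t.lis.su:.gi.ro` (6 syllables):
  The final syllable (6, ro) is extrametrical; the stress domain is syllables 1–5.
  Weights: 1 flo L, 2 to:t H, 3 lis H, 4 su: L, 5 gi L.
  Heavy syllables in the domain: 2, 3. The rightmost is syllable 3 (lis).
  → primary stress on syllable 3.
Suffixed `flo.to:t.lis.su:.gi.ro.pi` (7 syllables):
  The final syllable (7, pi) is extrametrical; the stress domain is syllables 1–6.
  Weights: 1 flo L, 2 to:t H, 3 lis H, 4 su: L, 5 gi L, 6 ro L.
  Heavy syllables in the domain: 2, 3. The rightmost is syllable 3 (lis).
  → primary stress on syllable 3.

no: stays on 3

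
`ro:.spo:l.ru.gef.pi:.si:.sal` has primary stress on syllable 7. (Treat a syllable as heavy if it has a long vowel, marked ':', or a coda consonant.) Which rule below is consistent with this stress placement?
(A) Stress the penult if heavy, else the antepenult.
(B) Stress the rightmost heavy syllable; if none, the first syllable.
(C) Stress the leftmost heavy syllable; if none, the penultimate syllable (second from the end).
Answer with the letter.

Rule A → syllable 6 (observed: 7).
Rule B → syllable 7 ✓.
Rule C → syllable 1 (observed: 7).

B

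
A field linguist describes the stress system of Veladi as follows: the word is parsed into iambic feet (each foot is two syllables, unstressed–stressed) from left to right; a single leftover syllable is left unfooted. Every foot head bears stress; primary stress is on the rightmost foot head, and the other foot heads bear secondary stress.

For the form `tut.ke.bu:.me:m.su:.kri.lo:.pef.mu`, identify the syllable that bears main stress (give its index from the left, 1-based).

8

Parse left to right into iambic (σˈσ) feet: (tut.ˈke) (bu:.ˈme:m) (su:.ˈkri) (lo:.ˈpef) mu. Syllable 9 is left unfooted.
Foot heads (stressed positions): 2, 4, 6, 8.
End Rule Rightmost: primary stress on the rightmost head = syllable 8.
Primary stress: syllable 8 → tut.ke.bu:.me:m.su:.kri.lo:.ˈpef.mu.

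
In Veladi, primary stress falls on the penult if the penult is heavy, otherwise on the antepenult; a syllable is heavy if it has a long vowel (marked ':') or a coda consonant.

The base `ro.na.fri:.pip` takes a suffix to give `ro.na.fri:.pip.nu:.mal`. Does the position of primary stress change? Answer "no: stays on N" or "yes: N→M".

Base `ro.na.fri:.pip` (4 syllables):
  Weights: 2 na L, 3 fri: H, 4 pip H.
  The penult (syllable 3, fri:) is heavy, so it takes stress.
  → primary stress on syllable 3.
Suffixed `ro.na.fri:.pip.nu:.mal` (6 syllables):
  Weights: 4 pip H, 5 nu: H, 6 mal H.
  The penult (syllable 5, nu:) is heavy, so it takes stress.
  → primary stress on syllable 5.

yes: 3→5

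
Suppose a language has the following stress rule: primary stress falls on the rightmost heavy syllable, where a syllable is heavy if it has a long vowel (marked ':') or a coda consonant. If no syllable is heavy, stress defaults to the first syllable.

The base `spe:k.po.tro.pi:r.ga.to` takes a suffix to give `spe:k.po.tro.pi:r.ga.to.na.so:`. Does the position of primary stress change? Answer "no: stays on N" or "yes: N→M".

yes: 4→8

Base `spe:k.po.tro.pi:r.ga.to` (6 syllables):
  Weights: 1 spe:k H, 2 po L, 3 tro L, 4 pi:r H, 5 ga L, 6 to L.
  Heavy syllables in the domain: 1, 4. The rightmost is syllable 4 (pi:r).
  → primary stress on syllable 4.
Suffixed `spe:k.po.tro.pi:r.ga.to.na.so:` (8 syllables):
  Weights: 1 spe:k H, 2 po L, 3 tro L, 4 pi:r H, 5 ga L, 6 to L, 7 na L, 8 so: H.
  Heavy syllables in the domain: 1, 4, 8. The rightmost is syllable 8 (so:).
  → primary stress on syllable 8.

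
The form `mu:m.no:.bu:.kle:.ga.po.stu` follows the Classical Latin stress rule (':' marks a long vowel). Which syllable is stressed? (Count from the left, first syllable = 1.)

5

Classical Latin: stress the penult if heavy (long vowel or closed), else the antepenult.
Weights: 5 ga L, 6 po L, 7 stu L.
The penult (syllable 6, po) is light, so stress falls on the antepenult (syllable 5, ga).
Stress on syllable 5: mu:m.no:.bu:.kle:.ˈga.po.stu.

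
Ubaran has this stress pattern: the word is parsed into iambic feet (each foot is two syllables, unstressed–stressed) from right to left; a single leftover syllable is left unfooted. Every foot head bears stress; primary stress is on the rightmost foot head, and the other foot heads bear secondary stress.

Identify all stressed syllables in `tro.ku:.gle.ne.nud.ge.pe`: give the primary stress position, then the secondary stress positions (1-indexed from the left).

primary 7, secondary 3, 5

Parse right to left into iambic (σˈσ) feet: tro (ku:.ˈgle) (ne.ˈnud) (ge.ˈpe). Syllable 1 is left unfooted.
Foot heads (stressed positions): 3, 5, 7.
End Rule Rightmost: primary stress on the rightmost head = syllable 7.
Secondary stress on 3, 5: tro.ku:.ˌgle.ne.ˌnud.ge.ˈpe.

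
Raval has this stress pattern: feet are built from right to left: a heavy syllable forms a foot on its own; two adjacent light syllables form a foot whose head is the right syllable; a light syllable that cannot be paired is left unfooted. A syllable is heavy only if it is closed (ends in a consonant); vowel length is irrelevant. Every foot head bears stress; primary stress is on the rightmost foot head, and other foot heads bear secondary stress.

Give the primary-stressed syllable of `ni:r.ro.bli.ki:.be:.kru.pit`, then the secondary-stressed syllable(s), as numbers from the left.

Weights: 1 ni:r H, 2 ro L, 3 bli L, 4 ki: L, 5 be: L, 6 kru L, 7 pit H.
Parse right to left (heavy = foot alone; LL = one foot; stranded L unfooted): (ˈni:r) ro (bli.ˈki:) (be:.ˈkru) (ˈpit).
Foot heads: 1, 4, 6, 7.
Primary stress on the rightmost head = syllable 7.
Secondary stress on 1, 4, 6: ˌni:r.ro.bli.ˌki:.be:.ˌkru.ˈpit.

primary 7, secondary 1, 4, 6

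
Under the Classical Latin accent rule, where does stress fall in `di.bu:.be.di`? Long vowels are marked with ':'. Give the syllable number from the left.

2

Classical Latin: stress the penult if heavy (long vowel or closed), else the antepenult.
Weights: 2 bu: H, 3 be L, 4 di L.
The penult (syllable 3, be) is light, so stress falls on the antepenult (syllable 2, bu:).
Stress on syllable 2: di.ˈbu:.be.di.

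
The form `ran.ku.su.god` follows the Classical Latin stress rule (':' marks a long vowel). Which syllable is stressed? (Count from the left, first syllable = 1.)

Classical Latin: stress the penult if heavy (long vowel or closed), else the antepenult.
Weights: 2 ku L, 3 su L, 4 god H.
The penult (syllable 3, su) is light, so stress falls on the antepenult (syllable 2, ku).
Stress on syllable 2: ran.ˈku.su.god.

2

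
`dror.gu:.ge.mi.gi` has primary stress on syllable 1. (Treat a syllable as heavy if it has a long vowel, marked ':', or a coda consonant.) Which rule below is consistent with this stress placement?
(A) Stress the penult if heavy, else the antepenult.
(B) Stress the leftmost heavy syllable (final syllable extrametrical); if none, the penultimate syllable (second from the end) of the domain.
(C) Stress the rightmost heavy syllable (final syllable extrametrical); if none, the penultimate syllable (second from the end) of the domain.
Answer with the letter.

B

Rule A → syllable 3 (observed: 1).
Rule B → syllable 1 ✓.
Rule C → syllable 2 (observed: 1).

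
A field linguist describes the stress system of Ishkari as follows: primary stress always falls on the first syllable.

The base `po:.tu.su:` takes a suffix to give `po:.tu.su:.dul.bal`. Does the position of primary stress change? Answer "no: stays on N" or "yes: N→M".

Base `po:.tu.su:` (3 syllables):
  The word has 3 syllables; the first syllable is syllable 1 (po:).
  → primary stress on syllable 1.
Suffixed `po:.tu.su:.dul.bal` (5 syllables):
  The word has 5 syllables; the first syllable is syllable 1 (po:).
  → primary stress on syllable 1.

no: stays on 1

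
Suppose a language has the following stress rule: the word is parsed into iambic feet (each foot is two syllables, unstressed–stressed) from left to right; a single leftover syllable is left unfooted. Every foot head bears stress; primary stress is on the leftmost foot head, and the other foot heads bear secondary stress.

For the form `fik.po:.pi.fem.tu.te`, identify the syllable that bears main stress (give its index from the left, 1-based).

Parse left to right into iambic (σˈσ) feet: (fik.ˈpo:) (pi.ˈfem) (tu.ˈte).
Foot heads (stressed positions): 2, 4, 6.
End Rule Leftmost: primary stress on the leftmost head = syllable 2.
Primary stress: syllable 2 → fik.ˈpo:.pi.fem.tu.te.

2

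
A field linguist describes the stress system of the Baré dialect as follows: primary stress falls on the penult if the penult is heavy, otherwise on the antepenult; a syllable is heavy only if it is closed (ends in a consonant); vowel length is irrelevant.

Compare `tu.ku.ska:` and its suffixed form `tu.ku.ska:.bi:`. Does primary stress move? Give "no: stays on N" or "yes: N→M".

Base `tu.ku.ska:` (3 syllables):
  Weights: 1 tu L, 2 ku L, 3 ska: L.
  The penult (syllable 2, ku) is light, so stress falls on the antepenult (syllable 1, tu).
  → primary stress on syllable 1.
Suffixed `tu.ku.ska:.bi:` (4 syllables):
  Weights: 2 ku L, 3 ska: L, 4 bi: L.
  The penult (syllable 3, ska:) is light, so stress falls on the antepenult (syllable 2, ku).
  → primary stress on syllable 2.

yes: 1→2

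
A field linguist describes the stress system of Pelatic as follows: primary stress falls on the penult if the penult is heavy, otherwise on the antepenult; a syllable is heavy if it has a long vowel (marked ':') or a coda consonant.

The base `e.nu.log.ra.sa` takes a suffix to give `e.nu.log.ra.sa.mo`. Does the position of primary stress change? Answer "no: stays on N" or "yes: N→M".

Base `e.nu.log.ra.sa` (5 syllables):
  Weights: 3 log H, 4 ra L, 5 sa L.
  The penult (syllable 4, ra) is light, so stress falls on the antepenult (syllable 3, log).
  → primary stress on syllable 3.
Suffixed `e.nu.log.ra.sa.mo` (6 syllables):
  Weights: 4 ra L, 5 sa L, 6 mo L.
  The penult (syllable 5, sa) is light, so stress falls on the antepenult (syllable 4, ra).
  → primary stress on syllable 4.

yes: 3→4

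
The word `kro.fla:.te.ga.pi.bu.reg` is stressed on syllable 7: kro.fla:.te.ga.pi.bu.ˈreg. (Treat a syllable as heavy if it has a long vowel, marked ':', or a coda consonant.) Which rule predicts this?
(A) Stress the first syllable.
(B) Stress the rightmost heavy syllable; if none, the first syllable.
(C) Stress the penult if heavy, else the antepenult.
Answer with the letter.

Rule A → syllable 1 (observed: 7).
Rule B → syllable 7 ✓.
Rule C → syllable 5 (observed: 7).

B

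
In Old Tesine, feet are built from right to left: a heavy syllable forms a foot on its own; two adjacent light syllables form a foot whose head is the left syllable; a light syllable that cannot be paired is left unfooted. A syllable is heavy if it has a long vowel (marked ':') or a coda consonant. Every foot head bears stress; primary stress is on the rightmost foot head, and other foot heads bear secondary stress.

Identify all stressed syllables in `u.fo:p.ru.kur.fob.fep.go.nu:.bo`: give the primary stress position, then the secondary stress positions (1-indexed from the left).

primary 8, secondary 2, 4, 5, 6

Weights: 1 u L, 2 fo:p H, 3 ru L, 4 kur H, 5 fob H, 6 fep H, 7 go L, 8 nu: H, 9 bo L.
Parse right to left (heavy = foot alone; LL = one foot; stranded L unfooted): u (ˈfo:p) ru (ˈkur) (ˈfob) (ˈfep) go (ˈnu:) bo.
Foot heads: 2, 4, 5, 6, 8.
Primary stress on the rightmost head = syllable 8.
Secondary stress on 2, 4, 5, 6: u.ˌfo:p.ru.ˌkur.ˌfob.ˌfep.go.ˈnu:.bo.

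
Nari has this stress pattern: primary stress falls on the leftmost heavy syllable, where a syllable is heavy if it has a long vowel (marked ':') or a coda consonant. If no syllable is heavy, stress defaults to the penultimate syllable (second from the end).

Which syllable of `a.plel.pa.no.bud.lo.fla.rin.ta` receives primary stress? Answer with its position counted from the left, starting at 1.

Weights: 1 a L, 2 plel H, 3 pa L, 4 no L, 5 bud H, 6 lo L, 7 fla L, 8 rin H, 9 ta L.
Heavy syllables in the domain: 2, 5, 8. The leftmost is syllable 2 (plel).
Primary stress: syllable 2 → a.ˈplel.pa.no.bud.lo.fla.rin.ta.

2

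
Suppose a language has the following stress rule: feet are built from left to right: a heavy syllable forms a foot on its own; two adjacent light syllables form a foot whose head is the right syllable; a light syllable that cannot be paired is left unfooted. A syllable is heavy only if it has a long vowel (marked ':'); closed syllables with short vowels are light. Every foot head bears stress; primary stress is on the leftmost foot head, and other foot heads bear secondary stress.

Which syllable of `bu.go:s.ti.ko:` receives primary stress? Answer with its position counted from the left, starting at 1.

Weights: 1 bu L, 2 go:s H, 3 ti L, 4 ko: H.
Parse left to right (heavy = foot alone; LL = one foot; stranded L unfooted): bu (ˈgo:s) ti (ˈko:).
Foot heads: 2, 4.
Primary stress on the leftmost head = syllable 2.
Primary stress: syllable 2 → bu.ˈgo:s.ti.ko:.

2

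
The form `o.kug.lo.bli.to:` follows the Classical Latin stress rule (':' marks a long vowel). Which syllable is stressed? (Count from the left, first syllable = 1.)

3

Classical Latin: stress the penult if heavy (long vowel or closed), else the antepenult.
Weights: 3 lo L, 4 bli L, 5 to: H.
The penult (syllable 4, bli) is light, so stress falls on the antepenult (syllable 3, lo).
Stress on syllable 3: o.kug.ˈlo.bli.to:.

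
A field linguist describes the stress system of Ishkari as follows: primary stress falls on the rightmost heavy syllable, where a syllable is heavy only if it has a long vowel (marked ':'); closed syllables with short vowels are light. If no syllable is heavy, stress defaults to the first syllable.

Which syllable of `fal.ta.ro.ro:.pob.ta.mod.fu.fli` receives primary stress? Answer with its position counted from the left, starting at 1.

4

Weights: 1 fal L, 2 ta L, 3 ro L, 4 ro: H, 5 pob L, 6 ta L, 7 mod L, 8 fu L, 9 fli L.
Heavy syllables in the domain: 4. The rightmost is syllable 4 (ro:).
Primary stress: syllable 4 → fal.ta.ro.ˈro:.pob.ta.mod.fu.fli.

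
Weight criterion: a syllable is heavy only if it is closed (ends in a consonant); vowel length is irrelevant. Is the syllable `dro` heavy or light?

light

`dro`: short vowel, open (no coda). Open (no coda) → light.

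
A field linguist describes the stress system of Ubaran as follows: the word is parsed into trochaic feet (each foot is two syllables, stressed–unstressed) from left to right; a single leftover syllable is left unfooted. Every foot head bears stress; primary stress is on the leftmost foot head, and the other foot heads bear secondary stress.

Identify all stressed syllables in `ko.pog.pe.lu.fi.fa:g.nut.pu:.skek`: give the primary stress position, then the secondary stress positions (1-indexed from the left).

primary 1, secondary 3, 5, 7

Parse left to right into trochaic (ˈσσ) feet: (ˈko.pog) (ˈpe.lu) (ˈfi.fa:g) (ˈnut.pu:) skek. Syllable 9 is left unfooted.
Foot heads (stressed positions): 1, 3, 5, 7.
End Rule Leftmost: primary stress on the leftmost head = syllable 1.
Secondary stress on 3, 5, 7: ˈko.pog.ˌpe.lu.ˌfi.fa:g.ˌnut.pu:.skek.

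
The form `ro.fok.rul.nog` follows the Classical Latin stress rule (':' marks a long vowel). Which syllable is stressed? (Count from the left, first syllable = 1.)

Classical Latin: stress the penult if heavy (long vowel or closed), else the antepenult.
Weights: 2 fok H, 3 rul H, 4 nog H.
The penult (syllable 3, rul) is heavy, so it takes stress.
Stress on syllable 3: ro.fok.ˈrul.nog.

3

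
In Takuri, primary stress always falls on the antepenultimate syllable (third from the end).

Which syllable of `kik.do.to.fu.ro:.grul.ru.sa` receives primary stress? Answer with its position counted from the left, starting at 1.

The word has 8 syllables; the antepenultimate syllable (third from the end) is syllable 6 (grul).
Primary stress: syllable 6 → kik.do.to.fu.ro:.ˈgrul.ru.sa.

6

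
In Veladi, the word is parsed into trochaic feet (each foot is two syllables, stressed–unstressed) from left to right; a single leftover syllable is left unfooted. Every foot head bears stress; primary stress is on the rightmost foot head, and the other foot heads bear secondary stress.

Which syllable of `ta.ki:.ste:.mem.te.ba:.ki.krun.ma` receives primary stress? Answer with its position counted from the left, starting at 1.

7

Parse left to right into trochaic (ˈσσ) feet: (ˈta.ki:) (ˈste:.mem) (ˈte.ba:) (ˈki.krun) ma. Syllable 9 is left unfooted.
Foot heads (stressed positions): 1, 3, 5, 7.
End Rule Rightmost: primary stress on the rightmost head = syllable 7.
Primary stress: syllable 7 → ta.ki:.ste:.mem.te.ba:.ˈki.krun.ma.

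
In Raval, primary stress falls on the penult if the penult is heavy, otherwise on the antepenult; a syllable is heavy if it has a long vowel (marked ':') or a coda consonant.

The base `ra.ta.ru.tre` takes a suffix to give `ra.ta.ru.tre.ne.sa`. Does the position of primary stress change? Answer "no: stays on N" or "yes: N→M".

Base `ra.ta.ru.tre` (4 syllables):
  Weights: 2 ta L, 3 ru L, 4 tre L.
  The penult (syllable 3, ru) is light, so stress falls on the antepenult (syllable 2, ta).
  → primary stress on syllable 2.
Suffixed `ra.ta.ru.tre.ne.sa` (6 syllables):
  Weights: 4 tre L, 5 ne L, 6 sa L.
  The penult (syllable 5, ne) is light, so stress falls on the antepenult (syllable 4, tre).
  → primary stress on syllable 4.

yes: 2→4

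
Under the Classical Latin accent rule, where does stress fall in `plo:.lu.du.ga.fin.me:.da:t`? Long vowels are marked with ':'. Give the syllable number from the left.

Classical Latin: stress the penult if heavy (long vowel or closed), else the antepenult.
Weights: 5 fin H, 6 me: H, 7 da:t H.
The penult (syllable 6, me:) is heavy, so it takes stress.
Stress on syllable 6: plo:.lu.du.ga.fin.ˈme:.da:t.

6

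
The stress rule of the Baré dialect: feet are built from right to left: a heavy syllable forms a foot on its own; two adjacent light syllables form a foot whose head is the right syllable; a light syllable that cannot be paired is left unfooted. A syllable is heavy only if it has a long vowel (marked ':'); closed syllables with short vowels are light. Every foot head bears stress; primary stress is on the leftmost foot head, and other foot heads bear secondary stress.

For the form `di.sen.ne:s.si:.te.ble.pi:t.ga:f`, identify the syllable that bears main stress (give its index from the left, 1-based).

2

Weights: 1 di L, 2 sen L, 3 ne:s H, 4 si: H, 5 te L, 6 ble L, 7 pi:t H, 8 ga:f H.
Parse right to left (heavy = foot alone; LL = one foot; stranded L unfooted): (di.ˈsen) (ˈne:s) (ˈsi:) (te.ˈble) (ˈpi:t) (ˈga:f).
Foot heads: 2, 3, 4, 6, 7, 8.
Primary stress on the leftmost head = syllable 2.
Primary stress: syllable 2 → di.ˈsen.ne:s.si:.te.ble.pi:t.ga:f.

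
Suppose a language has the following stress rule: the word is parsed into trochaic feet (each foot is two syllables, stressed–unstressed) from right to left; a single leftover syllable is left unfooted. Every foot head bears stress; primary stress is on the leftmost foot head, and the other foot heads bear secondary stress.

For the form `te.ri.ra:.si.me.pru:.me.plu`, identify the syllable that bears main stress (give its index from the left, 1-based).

Parse right to left into trochaic (ˈσσ) feet: (ˈte.ri) (ˈra:.si) (ˈme.pru:) (ˈme.plu).
Foot heads (stressed positions): 1, 3, 5, 7.
End Rule Leftmost: primary stress on the leftmost head = syllable 1.
Primary stress: syllable 1 → ˈte.ri.ra:.si.me.pru:.me.plu.

1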